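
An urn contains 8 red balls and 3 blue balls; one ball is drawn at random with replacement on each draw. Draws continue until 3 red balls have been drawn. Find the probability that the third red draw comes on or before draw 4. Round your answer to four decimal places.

Finishing within 4 draws ⇔ at least 3 successes in the first 4. With X ~ Binomial(4, 0.727273), P(Y ≤ 4) = 1 − P(X ≤ 2).
  k=0: C(4,0)·0.727273^0·0.272727^4 = 0.005532
  k=1: C(4,1)·0.727273^1·0.272727^3 = 0.059012
  k=2: C(4,2)·0.727273^2·0.272727^2 = 0.236049
1 − 0.300594 = 0.699406

0.6994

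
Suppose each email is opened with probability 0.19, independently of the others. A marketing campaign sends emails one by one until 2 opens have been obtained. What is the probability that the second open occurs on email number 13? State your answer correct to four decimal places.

Y = trial on which the second success occurs; negative binomial, r=2, p=0.19.
P(Y=13) = C(12,1) · p^2 · (1−p)^11
= 12 · 0.0361 · 0.098477 = 0.042660

0.0427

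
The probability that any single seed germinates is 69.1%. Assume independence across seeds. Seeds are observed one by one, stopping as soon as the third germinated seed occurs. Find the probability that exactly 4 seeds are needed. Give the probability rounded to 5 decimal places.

0.30585

Y = trial on which the third success occurs; negative binomial, r=3, p=0.691.
P(Y=4) = C(3,2) · p^3 · (1−p)^1
= 3 · 0.32994 · 0.309 = 0.3058538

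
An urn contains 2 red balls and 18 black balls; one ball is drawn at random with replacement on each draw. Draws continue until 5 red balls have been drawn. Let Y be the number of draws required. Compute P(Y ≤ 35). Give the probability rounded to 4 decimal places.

0.2693

Finishing within 35 draws ⇔ at least 5 successes in the first 35. With X ~ Binomial(35, 0.10), P(Y ≤ 35) = 1 − P(X ≤ 4).
  k=0: C(35,0)·0.10^0·0.90^35 = 0.025032
  k=1: C(35,1)·0.10^1·0.90^34 = 0.097345
  k=2: C(35,2)·0.10^2·0.90^33 = 0.183874
  k=3: C(35,3)·0.10^3·0.90^32 = 0.224735
  k=4: C(35,4)·0.10^4·0.90^31 = 0.199764
1 − 0.730749 = 0.269251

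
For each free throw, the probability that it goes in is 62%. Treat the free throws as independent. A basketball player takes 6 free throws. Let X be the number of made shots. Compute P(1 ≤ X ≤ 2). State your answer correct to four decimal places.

0.1497

X ~ Binomial(6, 0.62); P(1 ≤ X ≤ 2) = Σ C(6,k) p^k (1−p)^(6−k) over k:
  k=1: C(6,1)·0.62^1·0.38^5 = 0.029475
  k=2: C(6,2)·0.62^2·0.38^4 = 0.120229
Total = 0.149704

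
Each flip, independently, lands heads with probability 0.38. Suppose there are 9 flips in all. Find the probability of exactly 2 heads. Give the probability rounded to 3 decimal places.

X ~ Binomial(n=9, p=0.38).
P(X=2) = C(9,2) · p^2 · (1−p)^7
= 36 · 0.1444 · 0.035216 = 0.18307

0.183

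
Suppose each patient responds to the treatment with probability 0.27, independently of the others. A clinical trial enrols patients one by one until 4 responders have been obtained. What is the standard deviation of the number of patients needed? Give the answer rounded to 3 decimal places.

6.329

Y = total patients until the fourth success; negative binomial with r=4, p=0.27.
SD(Y) = √[r(1−p)/p²] = √(40.05487) = 6.32889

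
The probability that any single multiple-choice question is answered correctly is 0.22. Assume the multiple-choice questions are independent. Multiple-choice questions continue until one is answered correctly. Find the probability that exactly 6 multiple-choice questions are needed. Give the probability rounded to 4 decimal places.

0.0635

Geometric (trials to first success), p = 0.22.
P(Y = 6) = (1−p)^5 · p = 0.28872 · 0.22 = 0.063518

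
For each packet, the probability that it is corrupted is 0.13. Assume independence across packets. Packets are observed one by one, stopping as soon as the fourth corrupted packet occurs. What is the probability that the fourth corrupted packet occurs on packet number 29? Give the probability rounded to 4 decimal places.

Y = trial on which the fourth success occurs; negative binomial, r=4, p=0.13.
P(Y=29) = C(28,3) · p^4 · (1−p)^25
= 3276 · 0.00028561 · 0.03076 = 0.028781

0.0288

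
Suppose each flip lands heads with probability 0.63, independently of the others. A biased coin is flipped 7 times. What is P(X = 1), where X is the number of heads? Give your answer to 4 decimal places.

X ~ Binomial(n=7, p=0.63).
P(X=1) = C(7,1) · p^1 · (1−p)^6
= 7 · 0.63 · 0.0025657 = 0.011315

0.0113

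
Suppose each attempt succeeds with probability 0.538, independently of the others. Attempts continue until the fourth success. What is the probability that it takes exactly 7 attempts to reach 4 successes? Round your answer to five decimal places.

Y = trial on which the fourth success occurs; negative binomial, r=4, p=0.538.
P(Y=7) = C(6,3) · p^4 · (1−p)^3
= 20 · 0.083778 · 0.098611 = 0.1652285

0.16523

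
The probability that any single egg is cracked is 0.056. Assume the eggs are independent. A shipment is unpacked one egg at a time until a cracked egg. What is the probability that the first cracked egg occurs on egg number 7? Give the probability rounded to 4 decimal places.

0.0396

Geometric (trials to first success), p = 0.056.
P(Y = 7) = (1−p)^6 · p = 0.70767 · 0.056 = 0.039630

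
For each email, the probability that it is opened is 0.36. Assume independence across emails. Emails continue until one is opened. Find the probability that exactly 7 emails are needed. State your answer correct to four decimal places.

0.0247

Geometric (trials to first success), p = 0.36.
P(Y = 7) = (1−p)^6 · p = 0.068719 · 0.36 = 0.024739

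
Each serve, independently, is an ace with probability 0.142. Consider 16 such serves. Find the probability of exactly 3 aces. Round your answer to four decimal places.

X ~ Binomial(n=16, p=0.142).
P(X=3) = C(16,3) · p^3 · (1−p)^13
= 560 · 0.0028633 · 0.13656 = 0.218972

0.2190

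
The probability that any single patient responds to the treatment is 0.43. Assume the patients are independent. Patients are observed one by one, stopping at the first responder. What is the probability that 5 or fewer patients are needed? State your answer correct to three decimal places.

0.940

Y = number of patients to the first success; geometric, p = 0.43.
P(Y ≤ 5) = 1 − (1−p)^5 = 1 − 0.06017 = 0.93983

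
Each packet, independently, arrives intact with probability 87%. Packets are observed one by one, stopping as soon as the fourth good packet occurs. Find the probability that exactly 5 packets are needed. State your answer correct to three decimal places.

Y = trial on which the fourth success occurs; negative binomial, r=4, p=0.87.
P(Y=5) = C(4,3) · p^4 · (1−p)^1
= 4 · 0.5729 · 0.13 = 0.29791

0.298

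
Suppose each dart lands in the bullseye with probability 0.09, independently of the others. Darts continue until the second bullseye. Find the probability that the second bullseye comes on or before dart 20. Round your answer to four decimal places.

Finishing within 20 darts ⇔ at least 2 successes in the first 20. With X ~ Binomial(20, 0.09), P(Y ≤ 20) = 1 − P(X ≤ 1).
  k=0: C(20,0)·0.09^0·0.91^20 = 0.151645
  k=1: C(20,1)·0.09^1·0.91^19 = 0.299957
1 − 0.451602 = 0.548398

0.5484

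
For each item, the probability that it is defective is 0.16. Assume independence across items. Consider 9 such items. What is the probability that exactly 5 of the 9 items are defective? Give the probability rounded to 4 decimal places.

0.0066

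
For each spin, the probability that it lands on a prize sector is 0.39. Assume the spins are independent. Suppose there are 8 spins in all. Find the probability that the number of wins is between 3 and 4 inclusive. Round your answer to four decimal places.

X ~ Binomial(8, 0.39); P(3 ≤ X ≤ 4) = Σ C(8,k) p^k (1−p)^(8−k) over k:
  k=3: C(8,3)·0.39^3·0.61^5 = 0.280563
  k=4: C(8,4)·0.39^4·0.61^4 = 0.224221
Total = 0.504784

0.5048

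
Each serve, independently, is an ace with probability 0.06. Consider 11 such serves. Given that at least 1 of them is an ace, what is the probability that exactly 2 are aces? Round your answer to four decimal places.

0.2298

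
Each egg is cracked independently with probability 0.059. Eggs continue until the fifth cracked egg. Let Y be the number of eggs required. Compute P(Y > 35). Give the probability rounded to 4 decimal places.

0.9470

Needing more than 35 eggs ⇔ fewer than 5 successes in the first 35. With X ~ Binomial(35, 0.059), P(Y > 35) = P(X ≤ 4).
  k=0: C(35,0)·0.059^0·0.941^35 = 0.119025
  k=1: C(35,1)·0.059^1·0.941^34 = 0.261196
  k=2: C(35,2)·0.059^2·0.941^33 = 0.278406
  k=3: C(35,3)·0.059^3·0.941^32 = 0.192014
  k=4: C(35,4)·0.059^4·0.941^31 = 0.096313
P(X ≤ 4) = 0.946955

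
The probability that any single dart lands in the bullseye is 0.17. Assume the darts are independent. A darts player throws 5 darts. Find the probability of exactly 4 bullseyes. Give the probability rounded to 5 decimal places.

X ~ Binomial(n=5, p=0.17).
P(X=4) = C(5,4) · p^4 · (1−p)^1
= 5 · 0.00083521 · 0.83 = 0.0034661

0.00347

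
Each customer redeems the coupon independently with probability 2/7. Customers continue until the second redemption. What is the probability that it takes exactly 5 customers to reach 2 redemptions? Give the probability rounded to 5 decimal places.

0.11900

Y = trial on which the second success occurs; negative binomial, r=2, p=0.285714.
P(Y=5) = C(4,1) · p^2 · (1−p)^3
= 4 · 0.081633 · 0.36443 = 0.1189980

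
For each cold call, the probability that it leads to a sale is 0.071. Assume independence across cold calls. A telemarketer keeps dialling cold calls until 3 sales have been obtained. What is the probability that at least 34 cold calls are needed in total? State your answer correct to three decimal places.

Needing more than 33 cold calls ⇔ fewer than 3 successes in the first 33. With X ~ Binomial(33, 0.071), P(Y > 33) = P(X ≤ 2).
  k=0: C(33,0)·0.071^0·0.929^33 = 0.08801
  k=1: C(33,1)·0.071^1·0.929^32 = 0.22196
  k=2: C(33,2)·0.071^2·0.929^31 = 0.27142
P(X ≤ 2) = 0.58138

0.581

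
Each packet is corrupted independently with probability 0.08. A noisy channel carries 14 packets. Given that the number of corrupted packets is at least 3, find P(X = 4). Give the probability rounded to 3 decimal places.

0.186

X ~ Binomial(14, 0.08). Want P(X=4 | X≥3) = P(X=4) / P(X≥3).
P(X=4) = C(14,4)·0.08^4·0.92^10 = 0.01781
P(X≥3) = 1 − 0.31119 − 0.37884 − 0.21413 = 0.09583
Ratio = 0.01781 / 0.09583 = 0.18584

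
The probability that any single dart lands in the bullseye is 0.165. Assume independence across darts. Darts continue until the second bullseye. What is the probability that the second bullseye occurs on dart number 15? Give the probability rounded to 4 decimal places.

Y = trial on which the second success occurs; negative binomial, r=2, p=0.165.
P(Y=15) = C(14,1) · p^2 · (1−p)^13
= 14 · 0.027225 · 0.095923 = 0.036561

0.0366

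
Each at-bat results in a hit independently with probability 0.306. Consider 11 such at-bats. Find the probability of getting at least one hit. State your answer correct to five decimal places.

0.98201

P(at least one) = 1 − P(none) = 1 − (1 − 0.306)^11
= 1 − 0.0179868 = 0.9820132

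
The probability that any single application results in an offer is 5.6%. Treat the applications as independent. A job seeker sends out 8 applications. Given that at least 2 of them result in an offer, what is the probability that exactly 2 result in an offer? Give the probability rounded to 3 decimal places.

0.887

X ~ Binomial(8, 0.056). Want P(X=2 | X≥2) = P(X=2) / P(X≥2).
P(X=2) = C(8,2)·0.056^2·0.944^6 = 0.06214
P(X≥2) = 1 − 0.63063 − 0.29928 = 0.07009
Ratio = 0.06214 / 0.07009 = 0.88663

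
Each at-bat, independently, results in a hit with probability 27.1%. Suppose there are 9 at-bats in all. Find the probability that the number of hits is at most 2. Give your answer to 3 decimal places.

X ~ Binomial(9, 0.271); P(X ≤ 2) = Σ C(9,k) p^k (1−p)^(9−k) over k:
  k=0: C(9,0)·0.271^0·0.729^9 = 0.05815
  k=1: C(9,1)·0.271^1·0.729^8 = 0.19455
  k=2: C(9,2)·0.271^2·0.729^7 = 0.28929
Total = 0.54199

0.542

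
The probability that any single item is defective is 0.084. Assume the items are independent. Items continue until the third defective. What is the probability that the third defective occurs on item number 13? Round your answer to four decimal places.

0.0163

Y = trial on which the third success occurs; negative binomial, r=3, p=0.084.
P(Y=13) = C(12,2) · p^3 · (1−p)^10
= 66 · 0.0005927 · 0.41587 = 0.016268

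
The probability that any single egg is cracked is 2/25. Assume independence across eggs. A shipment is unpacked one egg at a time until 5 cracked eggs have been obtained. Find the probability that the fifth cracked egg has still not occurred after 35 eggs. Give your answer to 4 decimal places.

0.8557

Needing more than 35 eggs ⇔ fewer than 5 successes in the first 35. With X ~ Binomial(35, 0.08), P(Y > 35) = P(X ≤ 4).
  k=0: C(35,0)·0.08^0·0.92^35 = 0.054022
  k=1: C(35,1)·0.08^1·0.92^34 = 0.164416
  k=2: C(35,2)·0.08^2·0.92^33 = 0.243050
  k=3: C(35,3)·0.08^3·0.92^32 = 0.232482
  k=4: C(35,4)·0.08^4·0.92^31 = 0.161727
P(X ≤ 4) = 0.855698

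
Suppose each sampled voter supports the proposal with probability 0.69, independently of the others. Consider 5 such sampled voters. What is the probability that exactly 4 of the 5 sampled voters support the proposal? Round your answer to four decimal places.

0.3513

X ~ Binomial(n=5, p=0.69).
P(X=4) = C(5,4) · p^4 · (1−p)^1
= 5 · 0.22667 · 0.31 = 0.351340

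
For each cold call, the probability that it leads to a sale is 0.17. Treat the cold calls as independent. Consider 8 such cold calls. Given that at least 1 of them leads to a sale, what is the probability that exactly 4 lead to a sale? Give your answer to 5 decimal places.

X ~ Binomial(8, 0.17). Want P(X=4 | X≥1) = P(X=4) / P(X≥1).
P(X=4) = C(8,4)·0.17^4·0.83^4 = 0.0277464
P(X≥1) = 1 − 0.2252292 = 0.7747708
Ratio = 0.0277464 / 0.7747708 = 0.0358124

0.03581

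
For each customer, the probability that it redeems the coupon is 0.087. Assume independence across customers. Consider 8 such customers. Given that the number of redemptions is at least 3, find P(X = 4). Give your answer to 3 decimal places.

X ~ Binomial(8, 0.087). Want P(X=4 | X≥3) = P(X=4) / P(X≥3).
P(X=4) = C(8,4)·0.087^4·0.913^4 = 0.00279
P(X≥3) = 1 − 0.48280 − 0.36805 − 0.12275 = 0.02640
Ratio = 0.00279 / 0.02640 = 0.10554

0.106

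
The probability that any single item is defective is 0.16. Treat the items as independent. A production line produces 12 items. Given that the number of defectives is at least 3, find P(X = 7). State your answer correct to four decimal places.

0.0030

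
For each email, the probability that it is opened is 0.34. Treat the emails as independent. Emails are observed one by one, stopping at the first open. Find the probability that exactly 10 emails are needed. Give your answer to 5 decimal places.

0.00808

Geometric (trials to first success), p = 0.34.
P(Y = 10) = (1−p)^9 · p = 0.023763 · 0.34 = 0.0080793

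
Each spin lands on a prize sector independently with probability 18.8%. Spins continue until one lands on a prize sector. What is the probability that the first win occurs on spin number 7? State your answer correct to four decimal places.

Geometric (trials to first success), p = 0.188.
P(Y = 7) = (1−p)^6 · p = 0.28664 · 0.188 = 0.053888

0.0539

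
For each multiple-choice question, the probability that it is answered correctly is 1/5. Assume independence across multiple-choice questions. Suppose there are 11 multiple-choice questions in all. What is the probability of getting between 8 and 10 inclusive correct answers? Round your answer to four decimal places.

0.0002

X ~ Binomial(11, 0.20); P(8 ≤ X ≤ 10) = Σ C(11,k) p^k (1−p)^(11−k) over k:
  k=8: C(11,8)·0.20^8·0.80^3 = 0.000216
  k=9: C(11,9)·0.20^9·0.80^2 = 0.000018
  k=10: C(11,10)·0.20^10·0.80^1 = 0.000001
Total = 0.000235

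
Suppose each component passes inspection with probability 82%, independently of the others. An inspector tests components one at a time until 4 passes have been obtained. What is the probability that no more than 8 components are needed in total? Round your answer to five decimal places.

Finishing within 8 components ⇔ at least 4 successes in the first 8. With X ~ Binomial(8, 0.82), P(Y ≤ 8) = 1 − P(X ≤ 3).
  k=0: C(8,0)·0.82^0·0.18^8 = 0.0000011
  k=1: C(8,1)·0.82^1·0.18^7 = 0.0000402
  k=2: C(8,2)·0.82^2·0.18^6 = 0.0006404
  k=3: C(8,3)·0.82^3·0.18^5 = 0.0058343
1 − 0.0065160 = 0.9934840

0.99348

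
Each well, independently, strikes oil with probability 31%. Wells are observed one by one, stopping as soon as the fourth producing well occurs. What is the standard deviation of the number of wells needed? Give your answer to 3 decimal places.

Y = total wells until the fourth success; negative binomial with r=4, p=0.31.
SD(Y) = √[r(1−p)/p²] = √(28.72008) = 5.35911

5.359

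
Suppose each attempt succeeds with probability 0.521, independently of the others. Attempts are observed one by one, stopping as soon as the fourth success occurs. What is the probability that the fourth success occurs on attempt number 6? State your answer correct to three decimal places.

Y = trial on which the fourth success occurs; negative binomial, r=4, p=0.521.
P(Y=6) = C(5,3) · p^4 · (1−p)^2
= 10 · 0.07368 · 0.22944 = 0.16905

0.169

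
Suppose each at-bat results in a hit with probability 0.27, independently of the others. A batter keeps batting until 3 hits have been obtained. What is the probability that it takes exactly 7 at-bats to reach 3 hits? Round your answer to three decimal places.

Y = trial on which the third success occurs; negative binomial, r=3, p=0.27.
P(Y=7) = C(6,2) · p^3 · (1−p)^4
= 15 · 0.019683 · 0.28398 = 0.08384

0.084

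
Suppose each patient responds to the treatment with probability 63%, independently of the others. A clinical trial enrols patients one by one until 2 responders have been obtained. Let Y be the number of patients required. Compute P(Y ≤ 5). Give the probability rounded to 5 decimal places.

0.93403

Finishing within 5 patients ⇔ at least 2 successes in the first 5. With X ~ Binomial(5, 0.63), P(Y ≤ 5) = 1 − P(X ≤ 1).
  k=0: C(5,0)·0.63^0·0.37^5 = 0.0069344
  k=1: C(5,1)·0.63^1·0.37^4 = 0.0590361
1 − 0.0659705 = 0.9340295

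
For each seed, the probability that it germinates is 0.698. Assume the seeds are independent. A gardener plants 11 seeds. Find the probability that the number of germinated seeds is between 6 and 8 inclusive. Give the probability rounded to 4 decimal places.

X ~ Binomial(11, 0.698); P(6 ≤ X ≤ 8) = Σ C(11,k) p^k (1−p)^(11−k) over k:
  k=6: C(11,6)·0.698^6·0.302^5 = 0.134218
  k=7: C(11,7)·0.698^7·0.302^4 = 0.221580
  k=8: C(11,8)·0.698^8·0.302^3 = 0.256064
Total = 0.611861

0.6119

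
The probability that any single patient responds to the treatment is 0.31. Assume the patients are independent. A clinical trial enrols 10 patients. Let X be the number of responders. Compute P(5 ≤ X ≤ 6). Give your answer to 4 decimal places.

0.1551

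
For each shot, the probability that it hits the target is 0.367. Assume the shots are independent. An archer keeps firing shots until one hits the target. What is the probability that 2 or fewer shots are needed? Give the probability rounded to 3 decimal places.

0.599

Y = number of shots to the first success; geometric, p = 0.367.
P(Y ≤ 2) = 1 − (1−p)^2 = 1 − 0.40069 = 0.59931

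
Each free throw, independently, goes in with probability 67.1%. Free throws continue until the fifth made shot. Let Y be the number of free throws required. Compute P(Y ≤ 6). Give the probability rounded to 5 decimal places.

0.35978

Finishing within 6 free throws ⇔ at least 5 successes in the first 6. With X ~ Binomial(6, 0.671), P(Y ≤ 6) = 1 − P(X ≤ 4).
  k=0: C(6,0)·0.671^0·0.329^6 = 0.0012682
  k=1: C(6,1)·0.671^1·0.329^5 = 0.0155186
  k=2: C(6,2)·0.671^2·0.329^4 = 0.0791261
  k=3: C(6,3)·0.671^3·0.329^3 = 0.2151717
  k=4: C(6,4)·0.671^4·0.329^2 = 0.3291343
1 − 0.6402190 = 0.3597810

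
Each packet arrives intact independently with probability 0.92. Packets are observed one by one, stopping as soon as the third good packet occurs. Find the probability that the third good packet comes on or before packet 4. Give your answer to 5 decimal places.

Finishing within 4 packets ⇔ at least 3 successes in the first 4. With X ~ Binomial(4, 0.92), P(Y ≤ 4) = 1 − P(X ≤ 2).
  k=0: C(4,0)·0.92^0·0.08^4 = 0.0000410
  k=1: C(4,1)·0.92^1·0.08^3 = 0.0018842
  k=2: C(4,2)·0.92^2·0.08^2 = 0.0325018
1 − 0.0344269 = 0.9655731

0.96557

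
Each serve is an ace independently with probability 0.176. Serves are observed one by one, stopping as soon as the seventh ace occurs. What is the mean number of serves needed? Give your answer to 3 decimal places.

Y = total serves until the seventh success; negative binomial with r=7, p=0.176.
E[Y] = r / p = 7 / 0.176 = 39.77273

39.773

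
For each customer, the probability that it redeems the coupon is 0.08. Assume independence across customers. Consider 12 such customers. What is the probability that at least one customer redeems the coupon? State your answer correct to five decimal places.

P(at least one) = 1 − P(none) = 1 − (1 − 0.08)^12
= 1 − 0.3676664 = 0.6323336

0.63233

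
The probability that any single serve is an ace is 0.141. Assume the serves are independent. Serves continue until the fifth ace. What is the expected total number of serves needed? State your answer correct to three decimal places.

35.461

Y = total serves until the fifth success; negative binomial with r=5, p=0.141.
E[Y] = r / p = 5 / 0.141 = 35.46099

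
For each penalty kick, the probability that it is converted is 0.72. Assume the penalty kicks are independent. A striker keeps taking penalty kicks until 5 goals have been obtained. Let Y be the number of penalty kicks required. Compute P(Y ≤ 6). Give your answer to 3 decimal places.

0.464

Finishing within 6 penalty kicks ⇔ at least 5 successes in the first 6. With X ~ Binomial(6, 0.72), P(Y ≤ 6) = 1 − P(X ≤ 4).
  k=0: C(6,0)·0.72^0·0.28^6 = 0.00048
  k=1: C(6,1)·0.72^1·0.28^5 = 0.00743
  k=2: C(6,2)·0.72^2·0.28^4 = 0.04780
  k=3: C(6,3)·0.72^3·0.28^3 = 0.16387
  k=4: C(6,4)·0.72^4·0.28^2 = 0.31604
1 − 0.53562 = 0.46438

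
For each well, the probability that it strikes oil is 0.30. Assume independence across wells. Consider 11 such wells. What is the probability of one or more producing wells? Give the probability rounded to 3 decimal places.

P(at least one) = 1 − P(none) = 1 − (1 − 0.30)^11
= 1 − 0.01977 = 0.98023

0.980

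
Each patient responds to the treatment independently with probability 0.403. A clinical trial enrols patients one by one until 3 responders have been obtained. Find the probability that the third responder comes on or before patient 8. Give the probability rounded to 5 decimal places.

Finishing within 8 patients ⇔ at least 3 successes in the first 8. With X ~ Binomial(8, 0.403), P(Y ≤ 8) = 1 − P(X ≤ 2).
  k=0: C(8,0)·0.403^0·0.597^8 = 0.0161360
  k=1: C(8,1)·0.403^1·0.597^7 = 0.0871396
  k=2: C(8,2)·0.403^2·0.597^6 = 0.2058800
1 − 0.3091555 = 0.6908445

0.69084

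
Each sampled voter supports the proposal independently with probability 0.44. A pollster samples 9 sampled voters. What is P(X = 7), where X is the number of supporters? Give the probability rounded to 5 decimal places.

X ~ Binomial(n=9, p=0.44).
P(X=7) = C(9,7) · p^7 · (1−p)^2
= 36 · 0.0031928 · 0.3136 = 0.0360452

0.03605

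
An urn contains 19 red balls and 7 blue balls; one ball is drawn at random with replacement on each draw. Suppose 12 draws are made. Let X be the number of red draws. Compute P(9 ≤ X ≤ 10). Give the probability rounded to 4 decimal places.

0.4629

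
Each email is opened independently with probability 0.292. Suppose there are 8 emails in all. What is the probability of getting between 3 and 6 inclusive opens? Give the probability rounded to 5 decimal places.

0.42679

X ~ Binomial(8, 0.292); P(3 ≤ X ≤ 6) = Σ C(8,k) p^k (1−p)^(8−k) over k:
  k=3: C(8,3)·0.292^3·0.708^5 = 0.2480292
  k=4: C(8,4)·0.292^4·0.708^4 = 0.1278682
  k=5: C(8,5)·0.292^5·0.708^3 = 0.0421893
  k=6: C(8,6)·0.292^6·0.708^2 = 0.0087000
Total = 0.4267867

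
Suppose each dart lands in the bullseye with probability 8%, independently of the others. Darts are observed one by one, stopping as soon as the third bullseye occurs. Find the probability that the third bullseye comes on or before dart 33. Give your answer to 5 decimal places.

0.49820

Finishing within 33 darts ⇔ at least 3 successes in the first 33. With X ~ Binomial(33, 0.08), P(Y ≤ 33) = 1 − P(X ≤ 2).
  k=0: C(33,0)·0.08^0·0.92^33 = 0.0638261
  k=1: C(33,1)·0.08^1·0.92^32 = 0.1831532
  k=2: C(33,2)·0.08^2·0.92^31 = 0.2548218
1 − 0.5018010 = 0.4981990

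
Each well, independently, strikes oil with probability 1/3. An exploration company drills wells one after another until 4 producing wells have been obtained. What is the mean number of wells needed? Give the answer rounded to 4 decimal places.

12.0000

Y = total wells until the fourth success; negative binomial with r=4, p=0.333333.
E[Y] = r / p = 4 / 0.333333 = 12.000000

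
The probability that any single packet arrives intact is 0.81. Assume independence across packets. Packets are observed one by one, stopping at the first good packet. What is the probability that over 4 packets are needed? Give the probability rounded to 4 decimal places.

0.0013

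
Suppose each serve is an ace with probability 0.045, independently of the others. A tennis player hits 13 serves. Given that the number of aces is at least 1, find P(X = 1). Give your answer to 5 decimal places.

0.74747

X ~ Binomial(13, 0.045). Want P(X=1 | X≥1) = P(X=1) / P(X≥1).
P(X=1) = C(13,1)·0.045^1·0.955^12 = 0.3366637
P(X≥1) = 1 − 0.5495963 = 0.4504037
Ratio = 0.3366637 / 0.4504037 = 0.7474711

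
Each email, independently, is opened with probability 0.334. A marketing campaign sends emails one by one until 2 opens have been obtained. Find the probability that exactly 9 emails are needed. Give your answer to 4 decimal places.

Y = trial on which the second success occurs; negative binomial, r=2, p=0.334.
P(Y=9) = C(8,1) · p^2 · (1−p)^7
= 8 · 0.11156 · 0.058119 = 0.051868

0.0519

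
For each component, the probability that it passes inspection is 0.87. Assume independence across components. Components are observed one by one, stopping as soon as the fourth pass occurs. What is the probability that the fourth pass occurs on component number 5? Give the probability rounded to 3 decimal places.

Y = trial on which the fourth success occurs; negative binomial, r=4, p=0.87.
P(Y=5) = C(4,3) · p^4 · (1−p)^1
= 4 · 0.5729 · 0.13 = 0.29791

0.298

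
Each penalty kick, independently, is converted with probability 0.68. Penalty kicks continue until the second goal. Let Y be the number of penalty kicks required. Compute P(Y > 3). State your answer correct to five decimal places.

0.24166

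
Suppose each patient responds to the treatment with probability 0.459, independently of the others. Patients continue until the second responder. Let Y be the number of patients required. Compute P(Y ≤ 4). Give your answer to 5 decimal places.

Finishing within 4 patients ⇔ at least 2 successes in the first 4. With X ~ Binomial(4, 0.459), P(Y ≤ 4) = 1 − P(X ≤ 1).
  k=0: C(4,0)·0.459^0·0.541^4 = 0.0856622
  k=1: C(4,1)·0.459^1·0.541^3 = 0.2907130
1 − 0.3763752 = 0.6236248

0.62362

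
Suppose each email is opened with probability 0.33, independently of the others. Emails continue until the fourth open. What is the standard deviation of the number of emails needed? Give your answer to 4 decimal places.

4.9608

Y = total emails until the fourth success; negative binomial with r=4, p=0.33.
SD(Y) = √[r(1−p)/p²] = √(24.609734) = 4.960820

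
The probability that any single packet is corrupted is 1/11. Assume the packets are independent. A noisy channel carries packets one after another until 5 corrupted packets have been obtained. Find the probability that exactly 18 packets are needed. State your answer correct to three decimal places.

Y = trial on which the fifth success occurs; negative binomial, r=5, p=0.090909.
P(Y=18) = C(17,4) · p^5 · (1−p)^13
= 2380 · 6.2092e-06 · 0.28966 = 0.00428

0.004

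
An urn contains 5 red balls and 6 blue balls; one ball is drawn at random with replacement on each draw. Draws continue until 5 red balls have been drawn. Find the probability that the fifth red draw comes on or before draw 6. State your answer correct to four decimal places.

Finishing within 6 draws ⇔ at least 5 successes in the first 6. With X ~ Binomial(6, 0.454545), P(Y ≤ 6) = 1 − P(X ≤ 4).
  k=0: C(6,0)·0.454545^0·0.545455^6 = 0.026336
  k=1: C(6,1)·0.454545^1·0.545455^5 = 0.131680
  k=2: C(6,2)·0.454545^2·0.545455^4 = 0.274334
  k=3: C(6,3)·0.454545^3·0.545455^3 = 0.304816
  k=4: C(6,4)·0.454545^4·0.545455^2 = 0.190510
1 − 0.927677 = 0.072323

0.0723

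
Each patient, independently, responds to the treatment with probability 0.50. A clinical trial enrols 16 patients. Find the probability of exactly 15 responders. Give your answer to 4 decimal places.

0.0002

X ~ Binomial(n=16, p=0.50).
P(X=15) = C(16,15) · p^15 · (1−p)^1
= 16 · 3.0518e-05 · 0.5 = 0.000244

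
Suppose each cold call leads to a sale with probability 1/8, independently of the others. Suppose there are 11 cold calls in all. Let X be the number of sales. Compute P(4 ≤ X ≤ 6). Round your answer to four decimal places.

X ~ Binomial(11, 0.125); P(4 ≤ X ≤ 6) = Σ C(11,k) p^k (1−p)^(11−k) over k:
  k=4: C(11,4)·0.125^4·0.875^7 = 0.031638
  k=5: C(11,5)·0.125^5·0.875^6 = 0.006328
  k=6: C(11,6)·0.125^6·0.875^5 = 0.000904
Total = 0.038870

0.0389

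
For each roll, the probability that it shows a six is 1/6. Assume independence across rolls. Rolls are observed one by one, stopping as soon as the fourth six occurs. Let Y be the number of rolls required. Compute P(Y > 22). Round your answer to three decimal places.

Needing more than 22 rolls ⇔ fewer than 4 successes in the first 22. With X ~ Binomial(22, 0.166667), P(Y > 22) = P(X ≤ 3).
  k=0: C(22,0)·0.166667^0·0.833333^22 = 0.01811
  k=1: C(22,1)·0.166667^1·0.833333^21 = 0.07970
  k=2: C(22,2)·0.166667^2·0.833333^20 = 0.16737
  k=3: C(22,3)·0.166667^3·0.833333^19 = 0.22316
P(X ≤ 3) = 0.48835

0.488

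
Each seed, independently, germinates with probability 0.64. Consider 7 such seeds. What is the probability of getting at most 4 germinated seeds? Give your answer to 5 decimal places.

0.49062

X ~ Binomial(7, 0.64); P(X ≤ 4) = Σ C(7,k) p^k (1−p)^(7−k) over k:
  k=0: C(7,0)·0.64^0·0.36^7 = 0.0007836
  k=1: C(7,1)·0.64^1·0.36^6 = 0.0097520
  k=2: C(7,2)·0.64^2·0.36^5 = 0.0520106
  k=3: C(7,3)·0.64^3·0.36^4 = 0.1541054
  k=4: C(7,4)·0.64^4·0.36^3 = 0.2739652
Total = 0.4906169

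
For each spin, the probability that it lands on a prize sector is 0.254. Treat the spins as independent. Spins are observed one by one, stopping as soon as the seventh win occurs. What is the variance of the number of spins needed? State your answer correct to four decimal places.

Y = total spins until the seventh success; negative binomial with r=7, p=0.254.
Var(Y) = r(1−p)/p² = 7·0.746 / 0.254² = 80.941162

80.9412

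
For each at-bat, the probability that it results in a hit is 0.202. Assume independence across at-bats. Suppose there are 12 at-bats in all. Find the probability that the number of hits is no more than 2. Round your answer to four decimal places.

0.5513

X ~ Binomial(12, 0.202); P(X ≤ 2) = Σ C(12,k) p^k (1−p)^(12−k) over k:
  k=0: C(12,0)·0.202^0·0.798^12 = 0.066686
  k=1: C(12,1)·0.202^1·0.798^11 = 0.202565
  k=2: C(12,2)·0.202^2·0.798^10 = 0.282017
Total = 0.551268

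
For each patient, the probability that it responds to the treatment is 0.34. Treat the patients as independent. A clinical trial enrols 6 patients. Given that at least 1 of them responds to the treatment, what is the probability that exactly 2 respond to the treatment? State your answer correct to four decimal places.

X ~ Binomial(6, 0.34). Want P(X=2 | X≥1) = P(X=2) / P(X≥1).
P(X=2) = C(6,2)·0.34^2·0.66^4 = 0.329022
P(X≥1) = 1 − 0.082654 = 0.917346
Ratio = 0.329022 / 0.917346 = 0.358667

0.3587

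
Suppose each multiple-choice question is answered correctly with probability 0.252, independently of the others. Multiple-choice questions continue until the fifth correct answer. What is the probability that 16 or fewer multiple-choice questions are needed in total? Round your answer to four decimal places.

0.3770

Finishing within 16 multiple-choice questions ⇔ at least 5 successes in the first 16. With X ~ Binomial(16, 0.252), P(Y ≤ 16) = 1 − P(X ≤ 4).
  k=0: C(16,0)·0.252^0·0.748^16 = 0.009603
  k=1: C(16,1)·0.252^1·0.748^15 = 0.051766
  k=2: C(16,2)·0.252^2·0.748^14 = 0.130799
  k=3: C(16,3)·0.252^3·0.748^13 = 0.205641
  k=4: C(16,4)·0.252^4·0.748^12 = 0.225161
1 − 0.622971 = 0.377029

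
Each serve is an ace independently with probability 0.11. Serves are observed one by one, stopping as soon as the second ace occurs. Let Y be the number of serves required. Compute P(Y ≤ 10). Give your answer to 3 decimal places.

Finishing within 10 serves ⇔ at least 2 successes in the first 10. With X ~ Binomial(10, 0.11), P(Y ≤ 10) = 1 − P(X ≤ 1).
  k=0: C(10,0)·0.11^0·0.89^10 = 0.31182
  k=1: C(10,1)·0.11^1·0.89^9 = 0.38539
1 − 0.69721 = 0.30279

0.303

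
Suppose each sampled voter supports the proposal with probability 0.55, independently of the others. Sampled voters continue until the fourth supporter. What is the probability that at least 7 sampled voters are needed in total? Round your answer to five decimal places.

0.55848

Needing more than 6 sampled voters ⇔ fewer than 4 successes in the first 6. With X ~ Binomial(6, 0.55), P(Y > 6) = P(X ≤ 3).
  k=0: C(6,0)·0.55^0·0.45^6 = 0.0083038
  k=1: C(6,1)·0.55^1·0.45^5 = 0.0608943
  k=2: C(6,2)·0.55^2·0.45^4 = 0.1860659
  k=3: C(6,3)·0.55^3·0.45^3 = 0.3032184
P(X ≤ 3) = 0.5584823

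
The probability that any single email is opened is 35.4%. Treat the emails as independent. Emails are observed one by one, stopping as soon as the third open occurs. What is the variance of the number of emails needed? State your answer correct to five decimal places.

15.46490

Y = total emails until the third success; negative binomial with r=3, p=0.354.
Var(Y) = r(1−p)/p² = 3·0.646 / 0.354² = 15.4649047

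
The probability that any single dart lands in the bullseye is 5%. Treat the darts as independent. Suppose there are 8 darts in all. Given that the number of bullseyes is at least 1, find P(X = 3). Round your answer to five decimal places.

0.01609

X ~ Binomial(8, 0.05). Want P(X=3 | X≥1) = P(X=3) / P(X≥1).
P(X=3) = C(8,3)·0.05^3·0.95^5 = 0.0054165
P(X≥1) = 1 − 0.6634204 = 0.3365796
Ratio = 0.0054165 / 0.3365796 = 0.0160927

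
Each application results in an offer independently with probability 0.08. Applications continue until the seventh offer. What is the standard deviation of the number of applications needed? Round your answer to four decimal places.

Y = total applications until the seventh success; negative binomial with r=7, p=0.08.
SD(Y) = √[r(1−p)/p²] = √(1006.250000) = 31.721444

31.7214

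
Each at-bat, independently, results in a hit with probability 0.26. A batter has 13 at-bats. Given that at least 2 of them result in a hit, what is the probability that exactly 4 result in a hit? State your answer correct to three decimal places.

0.245

X ~ Binomial(13, 0.26). Want P(X=4 | X≥2) = P(X=4) / P(X≥2).
P(X=4) = C(13,4)·0.26^4·0.74^9 = 0.21741
P(X≥2) = 1 − 0.01995 − 0.09114 = 0.88891
Ratio = 0.21741 / 0.88891 = 0.24458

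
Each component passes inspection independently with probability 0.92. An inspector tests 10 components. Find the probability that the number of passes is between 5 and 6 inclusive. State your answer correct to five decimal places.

0.00576

X ~ Binomial(10, 0.92); P(5 ≤ X ≤ 6) = Σ C(10,k) p^k (1−p)^(10−k) over k:
  k=5: C(10,5)·0.92^5·0.08^5 = 0.0005442
  k=6: C(10,6)·0.92^6·0.08^4 = 0.0052156
Total = 0.0057599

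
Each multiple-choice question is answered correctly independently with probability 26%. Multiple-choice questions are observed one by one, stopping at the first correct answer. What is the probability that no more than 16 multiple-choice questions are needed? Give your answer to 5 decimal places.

Y = number of multiple-choice questions to the first success; geometric, p = 0.26.
P(Y ≤ 16) = 1 − (1−p)^16 = 1 − 0.0080855 = 0.9919145

0.99191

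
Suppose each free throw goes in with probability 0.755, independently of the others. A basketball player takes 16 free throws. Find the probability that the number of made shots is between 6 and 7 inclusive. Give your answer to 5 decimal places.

0.00624

X ~ Binomial(16, 0.755); P(6 ≤ X ≤ 7) = Σ C(16,k) p^k (1−p)^(16−k) over k:
  k=6: C(16,6)·0.755^6·0.245^10 = 0.0011558
  k=7: C(16,7)·0.755^7·0.245^9 = 0.0050880
Total = 0.0062438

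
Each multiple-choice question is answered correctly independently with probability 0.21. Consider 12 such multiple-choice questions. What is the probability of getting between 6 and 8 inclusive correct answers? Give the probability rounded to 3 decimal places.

0.024

X ~ Binomial(12, 0.21); P(6 ≤ X ≤ 8) = Σ C(12,k) p^k (1−p)^(12−k) over k:
  k=6: C(12,6)·0.21^6·0.79^6 = 0.01926
  k=7: C(12,7)·0.21^7·0.79^5 = 0.00439
  k=8: C(12,8)·0.21^8·0.79^4 = 0.00073
Total = 0.02438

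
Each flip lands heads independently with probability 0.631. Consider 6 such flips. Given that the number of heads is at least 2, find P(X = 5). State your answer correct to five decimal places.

X ~ Binomial(6, 0.631). Want P(X=5 | X≥2) = P(X=5) / P(X≥2).
P(X=5) = C(6,5)·0.631^5·0.369^1 = 0.2214748
P(X≥2) = 1 − 0.0025244 − 0.0259008 = 0.9715748
Ratio = 0.2214748 / 0.9715748 = 0.2279545

0.22795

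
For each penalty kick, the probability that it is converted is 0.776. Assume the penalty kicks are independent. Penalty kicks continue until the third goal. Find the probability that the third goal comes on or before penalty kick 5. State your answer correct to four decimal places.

Finishing within 5 penalty kicks ⇔ at least 3 successes in the first 5. With X ~ Binomial(5, 0.776), P(Y ≤ 5) = 1 − P(X ≤ 2).
  k=0: C(5,0)·0.776^0·0.224^5 = 0.000564
  k=1: C(5,1)·0.776^1·0.224^4 = 0.009768
  k=2: C(5,2)·0.776^2·0.224^3 = 0.067681
1 − 0.078013 = 0.921987

0.9220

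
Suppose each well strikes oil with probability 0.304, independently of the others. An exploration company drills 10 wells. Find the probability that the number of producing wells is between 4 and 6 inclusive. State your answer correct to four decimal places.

X ~ Binomial(10, 0.304); P(4 ≤ X ≤ 6) = Σ C(10,k) p^k (1−p)^(10−k) over k:
  k=4: C(10,4)·0.304^4·0.696^6 = 0.203877
  k=5: C(10,5)·0.304^5·0.696^5 = 0.106860
  k=6: C(10,6)·0.304^6·0.696^4 = 0.038895
Total = 0.349633

0.3496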